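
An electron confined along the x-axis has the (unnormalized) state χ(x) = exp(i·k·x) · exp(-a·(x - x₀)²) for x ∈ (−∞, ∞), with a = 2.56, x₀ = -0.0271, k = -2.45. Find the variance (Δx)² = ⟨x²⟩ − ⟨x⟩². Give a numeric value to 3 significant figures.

0.0977

Compute ⟨x⟩ and ⟨x²⟩ separately, then (Δx)² = ⟨x²⟩ − ⟨x⟩².
Gaussian moments (u = x − x₀): ∫u^(2j)·e^(−2au²) du = (2j−1)!!/(4a)^j · √(π/(2a)), odd powers integrate to 0; here √(π/(2a)) = 0.78332.
Normalization: ∫|χ|² dx = 0.78332.
⟨x⟩ = -0.027100 and ⟨x²⟩ = 0.098391.
(Δx)² = 0.098391 − (-0.027100)² = 0.097656.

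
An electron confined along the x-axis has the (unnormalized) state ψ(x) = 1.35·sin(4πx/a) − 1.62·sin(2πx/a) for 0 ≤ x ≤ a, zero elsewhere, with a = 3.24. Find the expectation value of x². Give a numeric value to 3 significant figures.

2.94

⟨x²⟩ = ∫ x²·|ψ|² dx / ∫|ψ|² dx (integrals over the domain).
On 0 ≤ x ≤ a (j ≠ l): ∫sin²(jπx/a) dx = a/2, ∫sin(jπx/a)·sin(lπx/a) dx = 0; diagonal moments ∫x·sin²(jπx/a) dx = a²/4, ∫x²·sin²(jπx/a) dx = a³·(1/6 − 1/(4j²π²)); cross terms ∫x·sin(jπx/a)·sin(lπx/a) dx = 0 for j + l even and −4jla²/(π²(j² − l²)²) for j + l odd, ∫x²·sin(jπx/a)·sin(lπx/a) dx = (−1)^(j+l)·4jla³/(π²(j² − l²)²); higher powers the same way via product-to-sum and parts.
State is unnormalized: ∫|ψ|² dx = 7.2040, and ∫ψ*·x²·ψ dx = 21.195, so ⟨x²⟩ = 21.195 / 7.2040.
⟨x²⟩ = 2.9421.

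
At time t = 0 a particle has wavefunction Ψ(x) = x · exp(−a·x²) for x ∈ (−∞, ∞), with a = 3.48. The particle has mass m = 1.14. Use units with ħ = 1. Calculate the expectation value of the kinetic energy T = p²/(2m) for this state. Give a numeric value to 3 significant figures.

T = −(ħ²/2m) d²/dx², so ⟨T⟩ = −(ħ²/2m) ∫ Ψ*·Ψ'' dx / ∫|Ψ|² dx; with m = 1.14.
Expand each integrand as polynomial × e^(−2ax²) and use ∫x^(2j)·e^(−2ax²) dx = (2j−1)!!/(4a)^j · √(π/(2a)), odd powers → 0; here √(π/(2a)) = 0.67185. Differentiate with the product rule, d/dx e^(−ax²) = −2ax·e^(−ax²).
State is unnormalized: ∫|Ψ|² dx = 0.048265, and ∫Ψ*·(−ħ²/2m · Ψ'') dx = 0.22100, so ⟨T⟩ = 0.22100 / 0.048265.
⟨T⟩ = 4.5789.

4.58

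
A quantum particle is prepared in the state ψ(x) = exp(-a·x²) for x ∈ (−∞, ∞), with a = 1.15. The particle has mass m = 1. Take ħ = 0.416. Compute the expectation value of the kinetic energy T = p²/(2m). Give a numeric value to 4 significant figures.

0.09951

T = −(ħ²/2m) d²/dx², so ⟨T⟩ = −(ħ²/2m) ∫ ψ*·ψ'' dx / ∫|ψ|² dx; with m = 1.
Gaussian moments: ∫x^(2j)·e^(−2ax²) dx = (2j−1)!!/(4a)^j · √(π/(2a)), odd powers integrate to 0; here √(π/(2a)) = 1.1687. Derivatives: d/dx e^(−ax²) = −2ax·e^(−ax²), d²/dx² e^(−ax²) = (4a²x² − 2a)·e^(−ax²).
State is unnormalized: ∫|ψ|² dx = 1.1687, and ∫ψ*·(−ħ²/2m · ψ'') dx = 0.11630, so ⟨T⟩ = 0.11630 / 1.1687.
⟨T⟩ = 0.099507.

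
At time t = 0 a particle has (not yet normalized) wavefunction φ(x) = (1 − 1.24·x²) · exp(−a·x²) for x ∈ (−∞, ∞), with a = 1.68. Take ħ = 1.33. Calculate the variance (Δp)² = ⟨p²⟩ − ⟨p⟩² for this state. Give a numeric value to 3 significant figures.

6.52

Compute ⟨p⟩ and ⟨p²⟩ separately; (Δp)² = ⟨p²⟩ − ⟨p⟩².
Expand each integrand as polynomial × e^(−2ax²) and use ∫x^(2j)·e^(−2ax²) dx = (2j−1)!!/(4a)^j · √(π/(2a)), odd powers → 0; here √(π/(2a)) = 0.96695. Differentiate with the product rule, d/dx e^(−ax²) = −2ax·e^(−ax²).
Normalization: ∫|φ|² dx = 0.70887.
⟨p⟩ = 0.0000 and ⟨p²⟩ = 6.5159.
(Δp)² = 6.5159 − (0.0000)² = 6.5159.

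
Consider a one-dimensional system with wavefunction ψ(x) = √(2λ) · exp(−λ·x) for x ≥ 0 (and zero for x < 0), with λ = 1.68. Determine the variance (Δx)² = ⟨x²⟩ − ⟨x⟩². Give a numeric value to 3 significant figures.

Compute ⟨x⟩ and ⟨x²⟩ separately, then (Δx)² = ⟨x²⟩ − ⟨x⟩².
Every integrand reduces to terms xʲ·e^(−2λx) on [0, ∞); use ∫₀^∞ xʲ·e^(−2λx) dx = j!/(2λ)^(j+1).
⟨x⟩ = 0.29762 and ⟨x²⟩ = 0.17715.
(Δx)² = 0.17715 − (0.29762)² = 0.088577.

0.0886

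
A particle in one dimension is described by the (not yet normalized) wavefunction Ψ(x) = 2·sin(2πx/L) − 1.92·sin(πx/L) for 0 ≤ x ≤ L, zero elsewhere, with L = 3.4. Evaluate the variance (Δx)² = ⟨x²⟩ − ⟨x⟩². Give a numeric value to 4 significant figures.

Compute ⟨x⟩ and ⟨x²⟩ separately, then (Δx)² = ⟨x²⟩ − ⟨x⟩².
On 0 ≤ x ≤ L (j ≠ l): ∫sin²(jπx/L) dx = L/2, ∫sin(jπx/L)·sin(lπx/L) dx = 0; diagonal moments ∫x·sin²(jπx/L) dx = L²/4, ∫x²·sin²(jπx/L) dx = L³·(1/6 − 1/(4j²π²)); cross terms ∫x·sin(jπx/L)·sin(lπx/L) dx = 0 for j + l even and −4jlL²/(π²(j² − l²)²) for j + l odd, ∫x²·sin(jπx/L)·sin(lπx/L) dx = (−1)^(j+l)·4jlL³/(π²(j² − l²)²); higher powers the same way via product-to-sum and parts.
Normalization: ∫|Ψ|² dx = 13.067.
⟨x⟩ = 2.3119 and ⟨x²⟩ = 5.5768.
(Δx)² = 5.5768 − (2.3119)² = 0.23182.

0.2318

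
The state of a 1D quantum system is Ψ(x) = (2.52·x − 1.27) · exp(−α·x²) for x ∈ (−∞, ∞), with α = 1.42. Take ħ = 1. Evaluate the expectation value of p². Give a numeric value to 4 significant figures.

2.583

p² Ψ = −ħ² d²Ψ/dx²; ⟨p²⟩ = −ħ² ∫ Ψ*·Ψ'' dx / ∫|Ψ|² dx.
Expand each integrand as polynomial × e^(−2αx²) and use ∫x^(2j)·e^(−2αx²) dx = (2j−1)!!/(4α)^j · √(π/(2α)), odd powers → 0; here √(π/(2α)) = 1.0518. Differentiate with the product rule, d/dx e^(−αx²) = −2αx·e^(−αx²).
State is unnormalized: ∫|Ψ|² dx = 2.8723, and ∫Ψ*·(−ħ² Ψ'') dx = 7.4182, so ⟨p²⟩ = 7.4182 / 2.8723.
⟨p²⟩ = 2.5827.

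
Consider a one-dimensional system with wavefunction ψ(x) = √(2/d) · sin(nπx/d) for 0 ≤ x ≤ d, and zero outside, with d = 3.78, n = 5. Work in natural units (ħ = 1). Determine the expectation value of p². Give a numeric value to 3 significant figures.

17.3

p² ψ = −ħ² d²ψ/dx²; ⟨p²⟩ = −ħ² ∫ ψ*·ψ'' dx.
d/dx sin(nπx/d) = (nπ/d)·cos(nπx/d) and d²/dx² sin(nπx/d) = −(nπ/d)²·sin(nπx/d); on 0 ≤ x ≤ d, ∫sin²(nπx/d) dx = d/2 and ∫sin(nπx/d)·cos(nπx/d) dx = 0.
⟨p²⟩ = 17.269.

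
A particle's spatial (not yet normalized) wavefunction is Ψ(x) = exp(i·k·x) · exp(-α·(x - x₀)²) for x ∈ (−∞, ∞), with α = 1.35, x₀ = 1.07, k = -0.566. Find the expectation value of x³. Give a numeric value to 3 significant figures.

1.82

⟨x³⟩ = ∫ x³·|Ψ|² dx / ∫|Ψ|² dx (integrals over the domain).
Gaussian moments (u = x − x₀): ∫u^(2j)·e^(−2αu²) du = (2j−1)!!/(4α)^j · √(π/(2α)), odd powers integrate to 0; here √(π/(2α)) = 1.0787.
State is unnormalized: ∫|Ψ|² dx = 1.0787, and ∫Ψ*·x³·Ψ dx = 1.9626, so ⟨x³⟩ = 1.9626 / 1.0787.
⟨x³⟩ = 1.8195.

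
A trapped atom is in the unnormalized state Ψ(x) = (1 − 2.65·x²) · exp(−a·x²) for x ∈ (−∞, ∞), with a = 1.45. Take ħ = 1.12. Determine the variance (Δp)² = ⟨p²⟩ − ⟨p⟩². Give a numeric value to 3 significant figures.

Compute ⟨p⟩ and ⟨p²⟩ separately; (Δp)² = ⟨p²⟩ − ⟨p⟩².
Expand each integrand as polynomial × e^(−2ax²) and use ∫x^(2j)·e^(−2ax²) dx = (2j−1)!!/(4a)^j · √(π/(2a)), odd powers → 0; here √(π/(2a)) = 1.0408. Differentiate with the product rule, d/dx e^(−ax²) = −2ax·e^(−ax²).
Normalization: ∫|Ψ|² dx = 0.74155.
⟨p⟩ = 0.0000 and ⟨p²⟩ = 8.6163.
(Δp)² = 8.6163 − (0.0000)² = 8.6163.

8.62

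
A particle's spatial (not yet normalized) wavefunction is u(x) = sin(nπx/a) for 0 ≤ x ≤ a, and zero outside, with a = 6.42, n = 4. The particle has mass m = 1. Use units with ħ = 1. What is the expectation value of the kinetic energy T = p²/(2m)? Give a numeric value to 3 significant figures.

1.92

T = −(ħ²/2m) d²/dx², so ⟨T⟩ = −(ħ²/2m) ∫ u*·u'' dx / ∫|u|² dx; with m = 1.
d/dx sin(nπx/a) = (nπ/a)·cos(nπx/a) and d²/dx² sin(nπx/a) = −(nπ/a)²·sin(nπx/a); on 0 ≤ x ≤ a, ∫sin²(nπx/a) dx = a/2 and ∫sin(nπx/a)·cos(nπx/a) dx = 0.
State is unnormalized: ∫|u|² dx = 3.2100, and ∫u*·(−ħ²/2m · u'') dx = 6.1493, so ⟨T⟩ = 6.1493 / 3.2100.
⟨T⟩ = 1.9157.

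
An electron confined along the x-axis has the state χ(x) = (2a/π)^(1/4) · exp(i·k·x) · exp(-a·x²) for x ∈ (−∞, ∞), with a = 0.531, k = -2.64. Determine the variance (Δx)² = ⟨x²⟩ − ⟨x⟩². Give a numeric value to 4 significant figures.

0.4708

Compute ⟨x⟩ and ⟨x²⟩ separately, then (Δx)² = ⟨x²⟩ − ⟨x⟩².
Gaussian moments: ∫x^(2j)·e^(−2ax²) dx = (2j−1)!!/(4a)^j · √(π/(2a)), odd powers integrate to 0; here √(π/(2a)) = 1.7199.
⟨x⟩ = 0.0000 and ⟨x²⟩ = 0.47081.
(Δx)² = 0.47081 − (0.0000)² = 0.47081.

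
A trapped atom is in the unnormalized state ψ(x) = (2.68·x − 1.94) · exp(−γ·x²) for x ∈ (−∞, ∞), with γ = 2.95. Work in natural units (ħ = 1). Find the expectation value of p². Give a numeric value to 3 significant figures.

3.77

p² ψ = −ħ² d²ψ/dx²; ⟨p²⟩ = −ħ² ∫ ψ*·ψ'' dx / ∫|ψ|² dx.
Expand each integrand as polynomial × e^(−2γx²) and use ∫x^(2j)·e^(−2γx²) dx = (2j−1)!!/(4γ)^j · √(π/(2γ)), odd powers → 0; here √(π/(2γ)) = 0.72971. Differentiate with the product rule, d/dx e^(−γx²) = −2γx·e^(−γx²).
State is unnormalized: ∫|ψ|² dx = 3.1905, and ∫ψ*·(−ħ² ψ'') dx = 12.032, so ⟨p²⟩ = 12.032 / 3.1905.
⟨p²⟩ = 3.7714.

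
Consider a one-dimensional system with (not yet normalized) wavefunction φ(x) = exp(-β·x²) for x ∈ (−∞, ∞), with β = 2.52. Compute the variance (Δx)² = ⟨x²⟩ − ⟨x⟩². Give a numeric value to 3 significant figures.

Compute ⟨x⟩ and ⟨x²⟩ separately, then (Δx)² = ⟨x²⟩ − ⟨x⟩².
Gaussian moments: ∫x^(2j)·e^(−2βx²) dx = (2j−1)!!/(4β)^j · √(π/(2β)), odd powers integrate to 0; here √(π/(2β)) = 0.78951.
Normalization: ∫|φ|² dx = 0.78951.
⟨x⟩ = 0.0000 and ⟨x²⟩ = 0.099206.
(Δx)² = 0.099206 − (0.0000)² = 0.099206.

0.0992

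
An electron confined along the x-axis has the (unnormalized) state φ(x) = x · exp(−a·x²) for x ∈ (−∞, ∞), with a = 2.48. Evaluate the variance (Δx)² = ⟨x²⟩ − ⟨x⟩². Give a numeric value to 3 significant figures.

Compute ⟨x⟩ and ⟨x²⟩ separately, then (Δx)² = ⟨x²⟩ − ⟨x⟩².
Expand each integrand as polynomial × e^(−2ax²) and use ∫x^(2j)·e^(−2ax²) dx = (2j−1)!!/(4a)^j · √(π/(2a)), odd powers → 0; here √(π/(2a)) = 0.79586.
Normalization: ∫|φ|² dx = 0.080227.
⟨x⟩ = 0.0000 and ⟨x²⟩ = 0.30242.
(Δx)² = 0.30242 − (0.0000)² = 0.30242.

0.302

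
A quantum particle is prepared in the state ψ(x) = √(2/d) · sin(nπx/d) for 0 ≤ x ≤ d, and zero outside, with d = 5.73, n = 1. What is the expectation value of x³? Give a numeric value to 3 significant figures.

32.7

⟨x³⟩ = ∫ x³·|ψ|² dx (integrals over the domain).
With sin²θ = (1 − cos2θ)/2 on 0 ≤ x ≤ d: ∫sin²(nπx/d) dx = d/2, ∫x·sin²(nπx/d) dx = d²/4, ∫x²·sin²(nπx/d) dx = d³·(1/6 − 1/(4n²π²)); higher powers xᵏ the same way, integrating xᵏ·cos(2nπx/d) by parts.
⟨x³⟩ = 32.737.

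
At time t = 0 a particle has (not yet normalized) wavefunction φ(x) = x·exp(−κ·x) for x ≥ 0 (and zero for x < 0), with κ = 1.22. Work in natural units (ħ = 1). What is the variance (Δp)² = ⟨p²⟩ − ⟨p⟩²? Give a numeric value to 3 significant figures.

1.49

Compute ⟨p⟩ and ⟨p²⟩ separately; (Δp)² = ⟨p²⟩ − ⟨p⟩².
Differentiate x·exp(−κ·x) with the product rule; every integrand then reduces to terms xʲ·e^(−2κx) on [0, ∞), with ∫₀^∞ xʲ·e^(−2κx) dx = j!/(2κ)^(j+1).
Normalization: ∫|φ|² dx = 0.13768.
⟨p⟩ = 0.0000 and ⟨p²⟩ = 1.4884.
(Δp)² = 1.4884 − (0.0000)² = 1.4884.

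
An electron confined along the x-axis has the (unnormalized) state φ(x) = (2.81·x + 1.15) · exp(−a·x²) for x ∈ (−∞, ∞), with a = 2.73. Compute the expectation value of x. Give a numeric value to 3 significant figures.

⟨x⟩ = ∫ x·|φ|² dx / ∫|φ|² dx (integrals over the domain).
Expand each integrand as polynomial × e^(−2ax²) and use ∫x^(2j)·e^(−2ax²) dx = (2j−1)!!/(4a)^j · √(π/(2a)), odd powers → 0; here √(π/(2a)) = 0.75854.
State is unnormalized: ∫|φ|² dx = 1.5517, and ∫φ*·x·φ dx = 0.44894, so ⟨x⟩ = 0.44894 / 1.5517.
⟨x⟩ = 0.28933.

0.289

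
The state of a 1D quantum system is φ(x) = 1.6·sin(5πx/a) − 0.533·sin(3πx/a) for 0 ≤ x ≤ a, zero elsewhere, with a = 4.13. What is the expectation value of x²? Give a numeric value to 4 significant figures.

5.159

⟨x²⟩ = ∫ x²·|φ|² dx / ∫|φ|² dx (integrals over the domain).
On 0 ≤ x ≤ a (j ≠ l): ∫sin²(jπx/a) dx = a/2, ∫sin(jπx/a)·sin(lπx/a) dx = 0; diagonal moments ∫x·sin²(jπx/a) dx = a²/4, ∫x²·sin²(jπx/a) dx = a³·(1/6 − 1/(4j²π²)); cross terms ∫x·sin(jπx/a)·sin(lπx/a) dx = 0 for j + l even and −4jla²/(π²(j² − l²)²) for j + l odd, ∫x²·sin(jπx/a)·sin(lπx/a) dx = (−1)^(j+l)·4jla³/(π²(j² − l²)²); higher powers the same way via product-to-sum and parts.
State is unnormalized: ∫|φ|² dx = 5.8730, and ∫φ*·x²·φ dx = 30.300, so ⟨x²⟩ = 30.300 / 5.8730.
⟨x²⟩ = 5.1591.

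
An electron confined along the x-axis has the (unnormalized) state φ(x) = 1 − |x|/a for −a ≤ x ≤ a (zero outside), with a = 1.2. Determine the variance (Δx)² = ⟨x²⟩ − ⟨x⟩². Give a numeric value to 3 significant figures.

Compute ⟨x⟩ and ⟨x²⟩ separately, then (Δx)² = ⟨x²⟩ − ⟨x⟩².
φ is even, so ∫ over [−a, a] = 2∫₀ᵃ with φ = 1 − x/a there: ∫₀ᵃ (1 − x/a)² dx = a/3, ∫₀ᵃ x²(1 − x/a)² dx = a³/30, ∫₀ᵃ x⁴(1 − x/a)² dx = a⁵/105.
Normalization: ∫|φ|² dx = 0.80000.
⟨x⟩ = 0.0000 and ⟨x²⟩ = 0.14400.
(Δx)² = 0.14400 − (0.0000)² = 0.14400.

0.144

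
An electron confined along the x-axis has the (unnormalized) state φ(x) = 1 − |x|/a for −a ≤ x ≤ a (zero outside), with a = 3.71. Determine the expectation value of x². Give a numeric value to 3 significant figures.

⟨x²⟩ = ∫ x²·|φ|² dx / ∫|φ|² dx (integrals over the domain).
φ is even, so ∫ over [−a, a] = 2∫₀ᵃ with φ = 1 − x/a there: ∫₀ᵃ (1 − x/a)² dx = a/3, ∫₀ᵃ x²(1 − x/a)² dx = a³/30, ∫₀ᵃ x⁴(1 − x/a)² dx = a⁵/105.
State is unnormalized: ∫|φ|² dx = 2.4733, and ∫φ*·x²·φ dx = 3.4043, so ⟨x²⟩ = 3.4043 / 2.4733.
⟨x²⟩ = 1.3764.

1.38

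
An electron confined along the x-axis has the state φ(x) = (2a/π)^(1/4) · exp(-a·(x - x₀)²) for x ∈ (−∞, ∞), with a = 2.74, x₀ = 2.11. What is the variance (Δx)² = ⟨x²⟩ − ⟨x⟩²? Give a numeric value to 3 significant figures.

Compute ⟨x⟩ and ⟨x²⟩ separately, then (Δx)² = ⟨x²⟩ − ⟨x⟩².
Gaussian moments (u = x − x₀): ∫u^(2j)·e^(−2au²) du = (2j−1)!!/(4a)^j · √(π/(2a)), odd powers integrate to 0; here √(π/(2a)) = 0.75715.
⟨x⟩ = 2.1100 and ⟨x²⟩ = 4.5433.
(Δx)² = 4.5433 − (2.1100)² = 0.091241.

0.0912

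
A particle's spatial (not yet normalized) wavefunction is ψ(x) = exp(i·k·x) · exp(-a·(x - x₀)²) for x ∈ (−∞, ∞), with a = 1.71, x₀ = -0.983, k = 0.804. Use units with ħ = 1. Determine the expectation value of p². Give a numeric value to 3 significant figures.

p² ψ = −ħ² d²ψ/dx²; ⟨p²⟩ = −ħ² ∫ ψ*·ψ'' dx / ∫|ψ|² dx.
Gaussian moments (u = x − x₀): ∫u^(2j)·e^(−2au²) du = (2j−1)!!/(4a)^j · √(π/(2a)), odd powers integrate to 0; here √(π/(2a)) = 0.95843. Derivatives: ψ′ = (ik − 2au)·ψ, ψ″ = ((ik − 2au)² − 2a)·ψ; the odd-in-u pieces drop out.
State is unnormalized: ∫|ψ|² dx = 0.95843, and ∫ψ*·(−ħ² ψ'') dx = 2.2585, so ⟨p²⟩ = 2.2585 / 0.95843.
⟨p²⟩ = 2.3564.

2.36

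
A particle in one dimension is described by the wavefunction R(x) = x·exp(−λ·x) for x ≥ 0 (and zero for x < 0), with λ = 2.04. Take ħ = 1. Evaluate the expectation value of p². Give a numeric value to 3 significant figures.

4.16

p² R = −ħ² d²R/dx²; ⟨p²⟩ = −ħ² ∫ R*·R'' dx / ∫|R|² dx.
Differentiate x·exp(−λ·x) with the product rule; every integrand then reduces to terms xʲ·e^(−2λx) on [0, ∞), with ∫₀^∞ xʲ·e^(−2λx) dx = j!/(2λ)^(j+1).
State is unnormalized: ∫|R|² dx = 0.029448, and ∫R*·(−ħ² R'') dx = 0.12255, so ⟨p²⟩ = 0.12255 / 0.029448.
⟨p²⟩ = 4.1616.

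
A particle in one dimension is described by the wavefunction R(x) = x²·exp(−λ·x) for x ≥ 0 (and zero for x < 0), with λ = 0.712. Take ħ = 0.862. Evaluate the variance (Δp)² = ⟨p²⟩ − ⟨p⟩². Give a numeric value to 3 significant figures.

Compute ⟨p⟩ and ⟨p²⟩ separately; (Δp)² = ⟨p²⟩ − ⟨p⟩².
Differentiate x²·exp(−λ·x) with the product rule; every integrand then reduces to terms xʲ·e^(−2λx) on [0, ∞), with ∫₀^∞ xʲ·e^(−2λx) dx = j!/(2λ)^(j+1).
Normalization: ∫|R|² dx = 4.0988.
⟨p⟩ = 0.0000 and ⟨p²⟩ = 0.12556.
(Δp)² = 0.12556 − (0.0000)² = 0.12556.

0.126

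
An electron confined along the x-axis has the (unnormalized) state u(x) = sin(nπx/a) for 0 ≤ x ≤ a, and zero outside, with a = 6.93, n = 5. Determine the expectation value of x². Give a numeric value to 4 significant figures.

15.91

⟨x²⟩ = ∫ x²·|u|² dx / ∫|u|² dx (integrals over the domain).
With sin²θ = (1 − cos2θ)/2 on 0 ≤ x ≤ a: ∫sin²(nπx/a) dx = a/2, ∫x·sin²(nπx/a) dx = a²/4, ∫x²·sin²(nπx/a) dx = a³·(1/6 − 1/(4n²π²)); higher powers xᵏ the same way, integrating xᵏ·cos(2nπx/a) by parts.
State is unnormalized: ∫|u|² dx = 3.4650, and ∫u*·x²·u dx = 55.132, so ⟨x²⟩ = 55.132 / 3.4650.
⟨x²⟩ = 15.911.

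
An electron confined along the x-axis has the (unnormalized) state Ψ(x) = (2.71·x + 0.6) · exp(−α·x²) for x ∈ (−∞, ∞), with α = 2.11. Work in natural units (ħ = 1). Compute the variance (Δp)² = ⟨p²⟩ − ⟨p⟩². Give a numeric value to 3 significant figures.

5.10

Compute ⟨p⟩ and ⟨p²⟩ separately; (Δp)² = ⟨p²⟩ − ⟨p⟩².
Expand each integrand as polynomial × e^(−2αx²) and use ∫x^(2j)·e^(−2αx²) dx = (2j−1)!!/(4α)^j · √(π/(2α)), odd powers → 0; here √(π/(2α)) = 0.86282. Differentiate with the product rule, d/dx e^(−αx²) = −2αx·e^(−αx²).
Normalization: ∫|Ψ|² dx = 1.0614.
⟨p⟩ = 0.0000 and ⟨p²⟩ = 5.0950.
(Δp)² = 5.0950 − (0.0000)² = 5.0950.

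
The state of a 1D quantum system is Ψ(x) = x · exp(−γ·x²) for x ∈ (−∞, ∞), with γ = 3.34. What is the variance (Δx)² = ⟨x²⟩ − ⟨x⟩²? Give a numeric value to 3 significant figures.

Compute ⟨x⟩ and ⟨x²⟩ separately, then (Δx)² = ⟨x²⟩ − ⟨x⟩².
Expand each integrand as polynomial × e^(−2γx²) and use ∫x^(2j)·e^(−2γx²) dx = (2j−1)!!/(4γ)^j · √(π/(2γ)), odd powers → 0; here √(π/(2γ)) = 0.68578.
Normalization: ∫|Ψ|² dx = 0.051331.
⟨x⟩ = 0.0000 and ⟨x²⟩ = 0.22455.
(Δx)² = 0.22455 − (0.0000)² = 0.22455.

0.225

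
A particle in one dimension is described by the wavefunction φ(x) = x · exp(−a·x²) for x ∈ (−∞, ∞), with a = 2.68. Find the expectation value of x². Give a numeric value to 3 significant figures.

⟨x²⟩ = ∫ x²·|φ|² dx / ∫|φ|² dx (integrals over the domain).
Expand each integrand as polynomial × e^(−2ax²) and use ∫x^(2j)·e^(−2ax²) dx = (2j−1)!!/(4a)^j · √(π/(2a)), odd powers → 0; here √(π/(2a)) = 0.76558.
State is unnormalized: ∫|φ|² dx = 0.071416, and ∫φ*·x²·φ dx = 0.019986, so ⟨x²⟩ = 0.019986 / 0.071416.
⟨x²⟩ = 0.27985.

0.280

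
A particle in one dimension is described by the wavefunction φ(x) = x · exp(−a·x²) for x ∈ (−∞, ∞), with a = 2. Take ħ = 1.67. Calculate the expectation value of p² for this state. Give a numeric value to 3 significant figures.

16.7

p² φ = −ħ² d²φ/dx²; ⟨p²⟩ = −ħ² ∫ φ*·φ'' dx / ∫|φ|² dx.
Expand each integrand as polynomial × e^(−2ax²) and use ∫x^(2j)·e^(−2ax²) dx = (2j−1)!!/(4a)^j · √(π/(2a)), odd powers → 0; here √(π/(2a)) = 0.88623. Differentiate with the product rule, d/dx e^(−ax²) = −2ax·e^(−ax²).
State is unnormalized: ∫|φ|² dx = 0.11078, and ∫φ*·(−ħ² φ'') dx = 1.8537, so ⟨p²⟩ = 1.8537 / 0.11078.
⟨p²⟩ = 16.733.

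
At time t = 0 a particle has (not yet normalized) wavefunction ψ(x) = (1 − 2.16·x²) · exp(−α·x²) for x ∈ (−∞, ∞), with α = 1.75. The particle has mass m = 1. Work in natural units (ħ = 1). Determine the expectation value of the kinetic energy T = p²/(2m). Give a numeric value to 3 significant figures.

2.99

T = −(ħ²/2m) d²/dx², so ⟨T⟩ = −(ħ²/2m) ∫ ψ*·ψ'' dx / ∫|ψ|² dx; with m = 1.
Expand each integrand as polynomial × e^(−2αx²) and use ∫x^(2j)·e^(−2αx²) dx = (2j−1)!!/(4α)^j · √(π/(2α)), odd powers → 0; here √(π/(2α)) = 0.94742. Differentiate with the product rule, d/dx e^(−αx²) = −2αx·e^(−αx²).
State is unnormalized: ∫|ψ|² dx = 0.63335, and ∫ψ*·(−ħ²/2m · ψ'') dx = 1.8931, so ⟨T⟩ = 1.8931 / 0.63335.
⟨T⟩ = 2.9891.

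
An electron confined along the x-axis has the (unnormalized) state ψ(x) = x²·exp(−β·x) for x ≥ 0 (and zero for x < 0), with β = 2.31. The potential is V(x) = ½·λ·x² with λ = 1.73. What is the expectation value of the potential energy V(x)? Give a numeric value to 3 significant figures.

⟨V⟩ = ∫ V(x)·|ψ|² dx / ∫|ψ|² dx.
Every integrand reduces to terms xʲ·e^(−2βx) on [0, ∞); use ∫₀^∞ xʲ·e^(−2βx) dx = j!/(2β)^(j+1).
State is unnormalized: ∫|ψ|² dx = 0.011403, and ∫ψ*·V(x)·ψ dx = 0.013863, so ⟨V⟩ = 0.013863 / 0.011403.
⟨V⟩ = 1.2158.

1.22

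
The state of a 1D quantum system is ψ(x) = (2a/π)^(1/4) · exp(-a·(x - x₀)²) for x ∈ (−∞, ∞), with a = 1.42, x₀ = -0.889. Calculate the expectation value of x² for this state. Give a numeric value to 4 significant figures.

0.9664

⟨x²⟩ = ∫ x²·|ψ|² dx (integrals over the domain).
Gaussian moments (u = x − x₀): ∫u^(2j)·e^(−2au²) du = (2j−1)!!/(4a)^j · √(π/(2a)), odd powers integrate to 0; here √(π/(2a)) = 1.0518.
⟨x²⟩ = 0.96638.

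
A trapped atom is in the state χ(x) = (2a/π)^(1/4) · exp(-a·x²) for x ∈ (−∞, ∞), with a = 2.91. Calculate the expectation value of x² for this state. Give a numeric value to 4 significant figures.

⟨x²⟩ = ∫ x²·|χ|² dx (integrals over the domain).
Gaussian moments: ∫x^(2j)·e^(−2ax²) dx = (2j−1)!!/(4a)^j · √(π/(2a)), odd powers integrate to 0; here √(π/(2a)) = 0.73471.
⟨x²⟩ = 0.085911.

0.08591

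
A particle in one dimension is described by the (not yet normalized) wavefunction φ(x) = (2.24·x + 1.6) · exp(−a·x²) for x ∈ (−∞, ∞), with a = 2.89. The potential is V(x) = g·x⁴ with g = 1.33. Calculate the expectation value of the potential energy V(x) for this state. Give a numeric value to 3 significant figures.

⟨V⟩ = ∫ V(x)·|φ|² dx / ∫|φ|² dx.
Expand each integrand as polynomial × e^(−2ax²) and use ∫x^(2j)·e^(−2ax²) dx = (2j−1)!!/(4a)^j · √(π/(2a)), odd powers → 0; here √(π/(2a)) = 0.73724.
State is unnormalized: ∫|φ|² dx = 2.2073, and ∫φ*·V(x)·φ dx = 0.10412, so ⟨V⟩ = 0.10412 / 2.2073.
⟨V⟩ = 0.047172.

0.0472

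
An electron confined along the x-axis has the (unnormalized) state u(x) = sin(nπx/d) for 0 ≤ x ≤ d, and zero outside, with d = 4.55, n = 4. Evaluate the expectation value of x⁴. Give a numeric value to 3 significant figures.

⟨x⁴⟩ = ∫ x⁴·|u|² dx / ∫|u|² dx (integrals over the domain).
With sin²θ = (1 − cos2θ)/2 on 0 ≤ x ≤ d: ∫sin²(nπx/d) dx = d/2, ∫x·sin²(nπx/d) dx = d²/4, ∫x²·sin²(nπx/d) dx = d³·(1/6 − 1/(4n²π²)); higher powers xᵏ the same way, integrating xᵏ·cos(2nπx/d) by parts.
State is unnormalized: ∫|u|² dx = 2.2750, and ∫u*·x⁴·u dx = 188.89, so ⟨x⁴⟩ = 188.89 / 2.2750.
⟨x⁴⟩ = 83.030.

83.0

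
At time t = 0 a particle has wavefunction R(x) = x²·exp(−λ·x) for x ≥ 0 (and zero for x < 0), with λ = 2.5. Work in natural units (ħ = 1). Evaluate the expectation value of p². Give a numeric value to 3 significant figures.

p² R = −ħ² d²R/dx²; ⟨p²⟩ = −ħ² ∫ R*·R'' dx / ∫|R|² dx.
Differentiate x²·exp(−λ·x) with the product rule; every integrand then reduces to terms xʲ·e^(−2λx) on [0, ∞), with ∫₀^∞ xʲ·e^(−2λx) dx = j!/(2λ)^(j+1).
State is unnormalized: ∫|R|² dx = 0.0076800, and ∫R*·(−ħ² R'') dx = 0.016000, so ⟨p²⟩ = 0.016000 / 0.0076800.
⟨p²⟩ = 2.0833.

2.08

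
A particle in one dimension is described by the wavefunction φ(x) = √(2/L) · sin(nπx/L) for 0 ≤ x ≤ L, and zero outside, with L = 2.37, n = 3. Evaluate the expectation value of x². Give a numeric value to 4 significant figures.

1.841

⟨x²⟩ = ∫ x²·|φ|² dx (integrals over the domain).
With sin²θ = (1 − cos2θ)/2 on 0 ≤ x ≤ L: ∫sin²(nπx/L) dx = L/2, ∫x·sin²(nπx/L) dx = L²/4, ∫x²·sin²(nπx/L) dx = L³·(1/6 − 1/(4n²π²)); higher powers xᵏ the same way, integrating xᵏ·cos(2nπx/L) by parts.
⟨x²⟩ = 1.8407.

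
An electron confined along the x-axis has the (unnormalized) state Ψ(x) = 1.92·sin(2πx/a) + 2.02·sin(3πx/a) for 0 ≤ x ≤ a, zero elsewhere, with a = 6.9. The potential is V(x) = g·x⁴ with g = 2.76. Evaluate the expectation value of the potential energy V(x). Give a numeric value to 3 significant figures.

⟨V⟩ = ∫ V(x)·|Ψ|² dx / ∫|Ψ|² dx.
On 0 ≤ x ≤ a (j ≠ l): ∫sin²(jπx/a) dx = a/2, ∫sin(jπx/a)·sin(lπx/a) dx = 0; diagonal moments ∫x·sin²(jπx/a) dx = a²/4, ∫x²·sin²(jπx/a) dx = a³·(1/6 − 1/(4j²π²)); cross terms ∫x·sin(jπx/a)·sin(lπx/a) dx = 0 for j + l even and −4jla²/(π²(j² − l²)²) for j + l odd, ∫x²·sin(jπx/a)·sin(lπx/a) dx = (−1)^(j+l)·4jla³/(π²(j² − l²)²); higher powers the same way via product-to-sum and parts.
State is unnormalized: ∫|Ψ|² dx = 26.795, and ∫Ψ*·V(x)·Ψ dx = 6658.5, so ⟨V⟩ = 6658.5 / 26.795.
⟨V⟩ = 248.49.

248.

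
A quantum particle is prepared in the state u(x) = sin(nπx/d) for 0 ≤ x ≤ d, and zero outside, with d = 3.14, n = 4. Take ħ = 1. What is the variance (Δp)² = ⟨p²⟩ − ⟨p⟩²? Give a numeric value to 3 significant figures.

Compute ⟨p⟩ and ⟨p²⟩ separately; (Δp)² = ⟨p²⟩ − ⟨p⟩².
d/dx sin(nπx/d) = (nπ/d)·cos(nπx/d) and d²/dx² sin(nπx/d) = −(nπ/d)²·sin(nπx/d); on 0 ≤ x ≤ d, ∫sin²(nπx/d) dx = d/2 and ∫sin(nπx/d)·cos(nπx/d) dx = 0.
Normalization: ∫|u|² dx = 1.5700.
⟨p⟩ = 0.0000 and ⟨p²⟩ = 16.016.
(Δp)² = 16.016 − (0.0000)² = 16.016.

16.0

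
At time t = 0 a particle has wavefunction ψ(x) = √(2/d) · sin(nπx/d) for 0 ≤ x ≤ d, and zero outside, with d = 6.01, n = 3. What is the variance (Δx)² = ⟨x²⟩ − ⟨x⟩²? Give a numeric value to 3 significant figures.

2.81

Compute ⟨x⟩ and ⟨x²⟩ separately, then (Δx)² = ⟨x²⟩ − ⟨x⟩².
With sin²θ = (1 − cos2θ)/2 on 0 ≤ x ≤ d: ∫sin²(nπx/d) dx = d/2, ∫x·sin²(nπx/d) dx = d²/4, ∫x²·sin²(nπx/d) dx = d³·(1/6 − 1/(4n²π²)); higher powers xᵏ the same way, integrating xᵏ·cos(2nπx/d) by parts.
⟨x⟩ = 3.0050 and ⟨x²⟩ = 11.837.
(Δx)² = 11.837 − (3.0050)² = 2.8067.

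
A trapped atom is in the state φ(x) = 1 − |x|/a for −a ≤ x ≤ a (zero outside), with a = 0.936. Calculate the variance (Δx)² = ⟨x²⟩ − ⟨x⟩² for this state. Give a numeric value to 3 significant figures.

0.0876

Compute ⟨x⟩ and ⟨x²⟩ separately, then (Δx)² = ⟨x²⟩ − ⟨x⟩².
φ is even, so ∫ over [−a, a] = 2∫₀ᵃ with φ = 1 − x/a there: ∫₀ᵃ (1 − x/a)² dx = a/3, ∫₀ᵃ x²(1 − x/a)² dx = a³/30, ∫₀ᵃ x⁴(1 − x/a)² dx = a⁵/105.
Normalization: ∫|φ|² dx = 0.62400.
⟨x⟩ = 0.0000 and ⟨x²⟩ = 0.087610.
(Δx)² = 0.087610 − (0.0000)² = 0.087610.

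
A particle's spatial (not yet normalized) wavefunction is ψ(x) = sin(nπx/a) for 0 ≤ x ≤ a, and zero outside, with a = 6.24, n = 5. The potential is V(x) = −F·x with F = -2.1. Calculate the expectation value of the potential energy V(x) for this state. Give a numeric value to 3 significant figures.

6.55

⟨V⟩ = ∫ V(x)·|ψ|² dx / ∫|ψ|² dx.
With sin²θ = (1 − cos2θ)/2 on 0 ≤ x ≤ a: ∫sin²(nπx/a) dx = a/2, ∫x·sin²(nπx/a) dx = a²/4, ∫x²·sin²(nπx/a) dx = a³·(1/6 − 1/(4n²π²)); higher powers xᵏ the same way, integrating xᵏ·cos(2nπx/a) by parts.
State is unnormalized: ∫|ψ|² dx = 3.1200, and ∫ψ*·V(x)·ψ dx = 20.442, so ⟨V⟩ = 20.442 / 3.1200.
⟨V⟩ = 6.5520.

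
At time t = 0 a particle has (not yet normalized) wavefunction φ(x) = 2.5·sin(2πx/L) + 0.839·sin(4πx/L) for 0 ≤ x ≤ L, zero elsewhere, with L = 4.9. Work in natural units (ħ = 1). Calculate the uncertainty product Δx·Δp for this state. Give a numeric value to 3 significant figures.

2.25

Δx = √(⟨x²⟩−⟨x⟩²), Δp = √(⟨p²⟩−⟨p⟩²).
On 0 ≤ x ≤ L (j ≠ l): ∫sin²(jπx/L) dx = L/2, ∫sin(jπx/L)·sin(lπx/L) dx = 0; diagonal moments ∫x·sin²(jπx/L) dx = L²/4, ∫x²·sin²(jπx/L) dx = L³·(1/6 − 1/(4j²π²)); cross terms ∫x·sin(jπx/L)·sin(lπx/L) dx = 0 for j + l even and −4jlL²/(π²(j² − l²)²) for j + l odd, ∫x²·sin(jπx/L)·sin(lπx/L) dx = (−1)^(j+l)·4jlL³/(π²(j² − l²)²); higher powers the same way via product-to-sum and parts. d²/dx² sin(jπx/L) = −(jπ/L)²·sin(jπx/L); on 0 ≤ x ≤ L, ∫sin²(jπx/L) dx = L/2 and ∫sin(jπx/L)·sin(lπx/L) dx = 0 for j ≠ l, so only diagonal terms survive in ∫|φ|² and ∫φ·φ″; ∫φ·φ′ dx = [φ²/2] between the walls = 0.
Normalization: ∫|φ|² dx = 17.037.
⟨x⟩ = 2.4500, ⟨x²⟩ = 8.3746 ⇒ Δx = 1.5402.
⟨p⟩ = 0.0000, ⟨p²⟩ = 2.1436 ⇒ Δp = 1.4641.
Δx·Δp = 2.2549.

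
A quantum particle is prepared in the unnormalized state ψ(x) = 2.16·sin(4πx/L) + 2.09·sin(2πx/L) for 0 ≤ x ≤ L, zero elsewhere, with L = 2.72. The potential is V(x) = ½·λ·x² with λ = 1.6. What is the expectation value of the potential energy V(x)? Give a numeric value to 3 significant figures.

⟨V⟩ = ∫ V(x)·|ψ|² dx / ∫|ψ|² dx.
On 0 ≤ x ≤ L (j ≠ l): ∫sin²(jπx/L) dx = L/2, ∫sin(jπx/L)·sin(lπx/L) dx = 0; diagonal moments ∫x·sin²(jπx/L) dx = L²/4, ∫x²·sin²(jπx/L) dx = L³·(1/6 − 1/(4j²π²)); cross terms ∫x·sin(jπx/L)·sin(lπx/L) dx = 0 for j + l even and −4jlL²/(π²(j² − l²)²) for j + l odd, ∫x²·sin(jπx/L)·sin(lπx/L) dx = (−1)^(j+l)·4jlL³/(π²(j² − l²)²); higher powers the same way via product-to-sum and parts.
State is unnormalized: ∫|ψ|² dx = 12.286, and ∫ψ*·V(x)·ψ dx = 26.947, so ⟨V⟩ = 26.947 / 12.286.
⟨V⟩ = 2.1934.

2.19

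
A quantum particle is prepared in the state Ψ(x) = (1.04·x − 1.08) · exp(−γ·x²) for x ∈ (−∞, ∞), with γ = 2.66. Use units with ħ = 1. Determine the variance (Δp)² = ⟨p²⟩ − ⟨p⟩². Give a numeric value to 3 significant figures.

3.09

Compute ⟨p⟩ and ⟨p²⟩ separately; (Δp)² = ⟨p²⟩ − ⟨p⟩².
Expand each integrand as polynomial × e^(−2γx²) and use ∫x^(2j)·e^(−2γx²) dx = (2j−1)!!/(4γ)^j · √(π/(2γ)), odd powers → 0; here √(π/(2γ)) = 0.76846. Differentiate with the product rule, d/dx e^(−γx²) = −2γx·e^(−γx²).
Normalization: ∫|Ψ|² dx = 0.97444.
⟨p⟩ = 0.0000 and ⟨p²⟩ = 3.0865.
(Δp)² = 3.0865 − (0.0000)² = 3.0865.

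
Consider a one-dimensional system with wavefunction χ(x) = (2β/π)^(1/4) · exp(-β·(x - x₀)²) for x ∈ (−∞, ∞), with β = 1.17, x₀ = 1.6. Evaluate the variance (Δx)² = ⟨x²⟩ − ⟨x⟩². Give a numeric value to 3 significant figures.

0.214

Compute ⟨x⟩ and ⟨x²⟩ separately, then (Δx)² = ⟨x²⟩ − ⟨x⟩².
Gaussian moments (u = x − x₀): ∫u^(2j)·e^(−2βu²) du = (2j−1)!!/(4β)^j · √(π/(2β)), odd powers integrate to 0; here √(π/(2β)) = 1.1587.
⟨x⟩ = 1.6000 and ⟨x²⟩ = 2.7737.
(Δx)² = 2.7737 − (1.6000)² = 0.21368.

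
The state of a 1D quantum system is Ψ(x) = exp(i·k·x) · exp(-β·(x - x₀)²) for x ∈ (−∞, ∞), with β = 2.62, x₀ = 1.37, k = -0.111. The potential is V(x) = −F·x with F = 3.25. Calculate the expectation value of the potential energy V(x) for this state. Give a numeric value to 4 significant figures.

-4.453

⟨V⟩ = ∫ V(x)·|Ψ|² dx / ∫|Ψ|² dx.
Gaussian moments (u = x − x₀): ∫u^(2j)·e^(−2βu²) du = (2j−1)!!/(4β)^j · √(π/(2β)), odd powers integrate to 0; here √(π/(2β)) = 0.77430.
State is unnormalized: ∫|Ψ|² dx = 0.77430, and ∫Ψ*·V(x)·Ψ dx = -3.4476, so ⟨V⟩ = -3.4476 / 0.77430.
⟨V⟩ = -4.4525.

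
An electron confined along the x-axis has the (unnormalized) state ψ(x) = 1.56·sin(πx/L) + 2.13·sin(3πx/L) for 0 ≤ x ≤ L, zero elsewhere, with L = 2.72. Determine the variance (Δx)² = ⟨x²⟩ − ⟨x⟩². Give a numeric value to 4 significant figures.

Compute ⟨x⟩ and ⟨x²⟩ separately, then (Δx)² = ⟨x²⟩ − ⟨x⟩².
On 0 ≤ x ≤ L (j ≠ l): ∫sin²(jπx/L) dx = L/2, ∫sin(jπx/L)·sin(lπx/L) dx = 0; diagonal moments ∫x·sin²(jπx/L) dx = L²/4, ∫x²·sin²(jπx/L) dx = L³·(1/6 − 1/(4j²π²)); cross terms ∫x·sin(jπx/L)·sin(lπx/L) dx = 0 for j + l even and −4jlL²/(π²(j² − l²)²) for j + l odd, ∫x²·sin(jπx/L)·sin(lπx/L) dx = (−1)^(j+l)·4jlL³/(π²(j² − l²)²); higher powers the same way via product-to-sum and parts.
Normalization: ∫|ψ|² dx = 9.4799.
⟨x⟩ = 1.3600 and ⟨x²⟩ = 2.5762.
(Δx)² = 2.5762 − (1.3600)² = 0.72657.

0.7266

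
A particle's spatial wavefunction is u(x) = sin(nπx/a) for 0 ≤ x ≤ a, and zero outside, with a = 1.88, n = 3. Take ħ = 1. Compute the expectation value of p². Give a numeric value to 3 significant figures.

25.1

p² u = −ħ² d²u/dx²; ⟨p²⟩ = −ħ² ∫ u*·u'' dx / ∫|u|² dx.
d/dx sin(nπx/a) = (nπ/a)·cos(nπx/a) and d²/dx² sin(nπx/a) = −(nπ/a)²·sin(nπx/a); on 0 ≤ x ≤ a, ∫sin²(nπx/a) dx = a/2 and ∫sin(nπx/a)·cos(nπx/a) dx = 0.
State is unnormalized: ∫|u|² dx = 0.94000, and ∫u*·(−ħ² u'') dx = 23.624, so ⟨p²⟩ = 23.624 / 0.94000.
⟨p²⟩ = 25.132.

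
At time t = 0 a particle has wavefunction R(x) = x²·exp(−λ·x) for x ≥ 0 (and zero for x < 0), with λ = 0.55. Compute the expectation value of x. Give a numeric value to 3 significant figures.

4.55

⟨x⟩ = ∫ x·|R|² dx / ∫|R|² dx (integrals over the domain).
Every integrand reduces to terms xʲ·e^(−2λx) on [0, ∞); use ∫₀^∞ xʲ·e^(−2λx) dx = j!/(2λ)^(j+1).
State is unnormalized: ∫|R|² dx = 14.902, and ∫R*·x·R dx = 67.737, so ⟨x⟩ = 67.737 / 14.902.
⟨x⟩ = 4.5455.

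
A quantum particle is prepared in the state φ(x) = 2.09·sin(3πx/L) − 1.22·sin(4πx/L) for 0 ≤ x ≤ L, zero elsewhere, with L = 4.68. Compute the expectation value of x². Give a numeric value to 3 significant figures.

⟨x²⟩ = ∫ x²·|φ|² dx / ∫|φ|² dx (integrals over the domain).
On 0 ≤ x ≤ L (j ≠ l): ∫sin²(jπx/L) dx = L/2, ∫sin(jπx/L)·sin(lπx/L) dx = 0; diagonal moments ∫x·sin²(jπx/L) dx = L²/4, ∫x²·sin²(jπx/L) dx = L³·(1/6 − 1/(4j²π²)); cross terms ∫x·sin(jπx/L)·sin(lπx/L) dx = 0 for j + l even and −4jlL²/(π²(j² − l²)²) for j + l odd, ∫x²·sin(jπx/L)·sin(lπx/L) dx = (−1)^(j+l)·4jlL³/(π²(j² − l²)²); higher powers the same way via product-to-sum and parts.
State is unnormalized: ∫|φ|² dx = 13.704, and ∫φ*·x²·φ dx = 150.43, so ⟨x²⟩ = 150.43 / 13.704.
⟨x²⟩ = 10.977.

11.0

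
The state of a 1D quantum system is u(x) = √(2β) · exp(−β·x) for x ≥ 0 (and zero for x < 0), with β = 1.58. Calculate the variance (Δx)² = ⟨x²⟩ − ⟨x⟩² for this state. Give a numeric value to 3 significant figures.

0.100

Compute ⟨x⟩ and ⟨x²⟩ separately, then (Δx)² = ⟨x²⟩ − ⟨x⟩².
Every integrand reduces to terms xʲ·e^(−2βx) on [0, ∞); use ∫₀^∞ xʲ·e^(−2βx) dx = j!/(2β)^(j+1).
⟨x⟩ = 0.31646 and ⟨x²⟩ = 0.20029.
(Δx)² = 0.20029 − (0.31646)² = 0.10014.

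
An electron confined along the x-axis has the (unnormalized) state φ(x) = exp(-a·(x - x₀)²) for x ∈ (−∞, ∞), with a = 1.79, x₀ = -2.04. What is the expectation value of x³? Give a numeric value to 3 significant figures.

-9.34

⟨x³⟩ = ∫ x³·|φ|² dx / ∫|φ|² dx (integrals over the domain).
Gaussian moments (u = x − x₀): ∫u^(2j)·e^(−2au²) du = (2j−1)!!/(4a)^j · √(π/(2a)), odd powers integrate to 0; here √(π/(2a)) = 0.93677.
State is unnormalized: ∫|φ|² dx = 0.93677, and ∫φ*·x³·φ dx = -8.7536, so ⟨x³⟩ = -8.7536 / 0.93677.
⟨x³⟩ = -9.3444.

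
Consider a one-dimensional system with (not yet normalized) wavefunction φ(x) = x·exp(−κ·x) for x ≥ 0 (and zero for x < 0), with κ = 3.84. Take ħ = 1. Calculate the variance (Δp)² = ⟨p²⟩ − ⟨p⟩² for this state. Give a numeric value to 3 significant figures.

Compute ⟨p⟩ and ⟨p²⟩ separately; (Δp)² = ⟨p²⟩ − ⟨p⟩².
Differentiate x·exp(−κ·x) with the product rule; every integrand then reduces to terms xʲ·e^(−2κx) on [0, ∞), with ∫₀^∞ xʲ·e^(−2κx) dx = j!/(2κ)^(j+1).
Normalization: ∫|φ|² dx = 0.0044152.
⟨p⟩ = 0.0000 and ⟨p²⟩ = 14.746.
(Δp)² = 14.746 − (0.0000)² = 14.746.

14.7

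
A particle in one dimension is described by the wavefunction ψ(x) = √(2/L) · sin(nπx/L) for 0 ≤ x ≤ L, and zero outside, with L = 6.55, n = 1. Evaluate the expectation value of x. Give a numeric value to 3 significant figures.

3.28

⟨x⟩ = ∫ x·|ψ|² dx (integrals over the domain).
With sin²θ = (1 − cos2θ)/2 on 0 ≤ x ≤ L: ∫sin²(nπx/L) dx = L/2, ∫x·sin²(nπx/L) dx = L²/4, ∫x²·sin²(nπx/L) dx = L³·(1/6 − 1/(4n²π²)); higher powers xᵏ the same way, integrating xᵏ·cos(2nπx/L) by parts.
⟨x⟩ = 3.2750.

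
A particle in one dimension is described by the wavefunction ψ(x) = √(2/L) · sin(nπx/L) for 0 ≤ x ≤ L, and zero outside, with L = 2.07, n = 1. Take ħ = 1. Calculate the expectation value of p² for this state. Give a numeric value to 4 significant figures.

2.303

p² ψ = −ħ² d²ψ/dx²; ⟨p²⟩ = −ħ² ∫ ψ*·ψ'' dx.
d/dx sin(nπx/L) = (nπ/L)·cos(nπx/L) and d²/dx² sin(nπx/L) = −(nπ/L)²·sin(nπx/L); on 0 ≤ x ≤ L, ∫sin²(nπx/L) dx = L/2 and ∫sin(nπx/L)·cos(nπx/L) dx = 0.
⟨p²⟩ = 2.3033.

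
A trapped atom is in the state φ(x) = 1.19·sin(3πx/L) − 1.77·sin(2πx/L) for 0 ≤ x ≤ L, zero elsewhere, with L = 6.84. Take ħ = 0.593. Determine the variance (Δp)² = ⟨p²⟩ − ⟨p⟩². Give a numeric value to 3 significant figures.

Compute ⟨p⟩ and ⟨p²⟩ separately; (Δp)² = ⟨p²⟩ − ⟨p⟩².
d²/dx² sin(jπx/L) = −(jπ/L)²·sin(jπx/L); on 0 ≤ x ≤ L, ∫sin²(jπx/L) dx = L/2 and ∫sin(jπx/L)·sin(lπx/L) dx = 0 for j ≠ l, so only diagonal terms survive in ∫|φ|² and ∫φ·φ″; ∫φ·φ′ dx = [φ²/2] between the walls = 0.
Normalization: ∫|φ|² dx = 15.558.
⟨p⟩ = 0.0000 and ⟨p²⟩ = 0.41219.
(Δp)² = 0.41219 − (0.0000)² = 0.41219.

0.412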